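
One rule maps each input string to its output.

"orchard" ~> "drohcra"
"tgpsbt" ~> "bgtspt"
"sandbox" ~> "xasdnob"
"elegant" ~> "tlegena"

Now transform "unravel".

lnuarev

The transformation: swap each adjacent pair of characters (1↔2, 3↔4, ...), then move the last character to the front.
Applying both steps to "unravel": "nuarevl", then "lnuarev".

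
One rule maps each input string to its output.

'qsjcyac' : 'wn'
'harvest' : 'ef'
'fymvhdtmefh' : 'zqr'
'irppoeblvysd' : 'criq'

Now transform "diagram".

nn

Rule — keep one character in every 3, starting at position 3 (positions 3rd, 6th, 9th, ...), then shift every letter 13 places forward in the alphabet (wrapping around) — i.e. ROT13.
Applying both steps to "diagram": "aa", then "nn".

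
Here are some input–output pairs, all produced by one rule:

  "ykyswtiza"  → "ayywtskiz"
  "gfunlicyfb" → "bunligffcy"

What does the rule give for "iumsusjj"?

iussmjju

Each output is the input with this applied: sort the characters into reverse alphabetical order, then swap the first and last characters.
Working it through for "iumsusjj": intermediate "uussmjji", final "iussmjju".
(Check on "gfunlicyfb": → "yunligffcb" → "bunligffcy" ✓)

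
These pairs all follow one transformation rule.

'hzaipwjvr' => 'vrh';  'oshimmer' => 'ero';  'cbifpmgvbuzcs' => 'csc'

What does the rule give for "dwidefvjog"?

ogd

What's happening: move the last 2 characters to the front (rotate right by 2), then keep only the first 3 characters.
Working it through for "dwidefvjog": intermediate "ogdwidefvj", final "ogd".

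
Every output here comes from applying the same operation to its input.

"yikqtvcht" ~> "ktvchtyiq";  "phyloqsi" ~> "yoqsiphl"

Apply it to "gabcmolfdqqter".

bmolfdqqtergac

What's happening: move the first 3 characters to the end (rotate left by 3), then swap the first and last characters.
For "gabcmolfdqqter", step one produces "cmolfdqqtergab"; step two turns that into "bmolfdqqtergac".
(Check on "phyloqsi": → "loqsiphy" → "yoqsiphl" ✓)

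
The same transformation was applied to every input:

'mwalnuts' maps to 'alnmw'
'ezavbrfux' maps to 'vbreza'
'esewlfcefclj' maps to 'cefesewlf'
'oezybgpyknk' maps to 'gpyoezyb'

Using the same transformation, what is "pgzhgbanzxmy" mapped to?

Rule — delete the last 3 characters, then move the last 3 characters to the front (rotate right by 3).
Starting from "pgzhgbanzxmy": after the first operation, "pgzhgbanz"; after the second, "anzpgzhgb".

anzpgzhgb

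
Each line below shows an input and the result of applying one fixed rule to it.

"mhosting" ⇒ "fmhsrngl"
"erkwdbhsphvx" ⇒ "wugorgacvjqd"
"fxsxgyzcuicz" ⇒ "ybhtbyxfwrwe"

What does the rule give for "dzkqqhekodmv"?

ulcnjdgppjyc

In each case the input is transformed by: reverse the string, then shift every letter 1 place backward in the alphabet (wrapping around).
For "dzkqqhekodmv", step one produces "vmdokehqqkzd"; step two turns that into "ulcnjdgppjyc".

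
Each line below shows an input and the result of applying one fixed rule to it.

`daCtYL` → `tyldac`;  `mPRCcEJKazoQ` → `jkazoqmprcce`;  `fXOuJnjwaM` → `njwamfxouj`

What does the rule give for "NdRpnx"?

The pattern: swap the front and back halves of the string, then convert every letter to lowercase.
"NdRpnx" → "pnxndr".

pnxndr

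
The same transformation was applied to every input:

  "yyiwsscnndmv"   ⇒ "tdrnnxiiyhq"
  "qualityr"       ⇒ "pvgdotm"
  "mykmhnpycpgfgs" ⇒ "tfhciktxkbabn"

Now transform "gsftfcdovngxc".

naoaxyjqibsx

The transformation: shift every letter 5 places backward in the alphabet (wrapping around), then delete the first character.
For "gsftfcdovngxc", step one produces "bnaoaxyjqibsx"; step two turns that into "naoaxyjqibsx".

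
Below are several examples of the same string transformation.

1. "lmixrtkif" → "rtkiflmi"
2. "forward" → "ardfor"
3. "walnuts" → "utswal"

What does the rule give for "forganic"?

anicfor

The rule is to move the first 3 characters to the end (rotate left by 3), then delete the first character.
For "forganic", step one produces "ganicfor"; step two turns that into "anicfor".
(Check on "walnuts": → "nutswal" → "utswal" ✓)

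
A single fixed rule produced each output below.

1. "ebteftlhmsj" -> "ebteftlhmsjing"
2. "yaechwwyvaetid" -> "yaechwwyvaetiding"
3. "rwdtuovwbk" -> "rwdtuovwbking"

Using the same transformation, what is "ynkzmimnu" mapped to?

ynkzmimnuing

In each case the input is transformed by: append "ing".
So "ynkzmimnu" becomes "ynkzmimnuing".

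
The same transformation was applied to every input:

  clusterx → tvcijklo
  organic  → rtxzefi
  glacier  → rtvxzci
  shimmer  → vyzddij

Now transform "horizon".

Rule — sort the characters into alphabetical order, then shift every letter 9 places backward in the alphabet (wrapping around).
Applying both steps to "horizon": "hinoorz", then "yzeffiq".

yzeffiq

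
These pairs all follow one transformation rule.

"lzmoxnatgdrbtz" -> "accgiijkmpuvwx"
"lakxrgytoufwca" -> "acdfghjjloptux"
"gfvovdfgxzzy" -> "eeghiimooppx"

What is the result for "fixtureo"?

acdgnorx

What's happening: shift every letter 9 places forward in the alphabet (wrapping around), then sort the characters into alphabetical order.
Starting from "fixtureo": after the first operation, "orgcdanx"; after the second, "acdgnorx".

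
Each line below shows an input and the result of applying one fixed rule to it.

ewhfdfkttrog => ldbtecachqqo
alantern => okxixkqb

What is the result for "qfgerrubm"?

yjncdboor

Rule — move the last 2 characters to the front (rotate right by 2), then shift every letter 3 places backward in the alphabet (wrapping around).
For "qfgerrubm" the result is "yjncdboor".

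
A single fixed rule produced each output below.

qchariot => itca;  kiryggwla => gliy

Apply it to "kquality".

Looking at the pairs, the operation is to keep every other character starting from the second (positions 2nd, 4th, 6th, ...), then swap the front and back halves of the string.
"kquality" → "qaiy" → "iyqa".

iyqa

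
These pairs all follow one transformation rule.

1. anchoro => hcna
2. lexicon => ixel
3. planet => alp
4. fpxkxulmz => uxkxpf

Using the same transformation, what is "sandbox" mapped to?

dnas

The transformation: delete the last 3 characters, then reverse the string.
Applying both steps to "sandbox": "sand", then "dnas".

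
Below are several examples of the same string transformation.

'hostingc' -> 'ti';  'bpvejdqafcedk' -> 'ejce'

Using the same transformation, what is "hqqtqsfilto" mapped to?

tqt

The rule is to swap each adjacent pair of characters (1↔2, 3↔4, ...), then keep one character in every 3, starting at position 3 (positions 3rd, 6th, 9th, ...).
On "hqqtqsfilto": the first step gives "qhtqsqiftlo", and the second then gives "tqt".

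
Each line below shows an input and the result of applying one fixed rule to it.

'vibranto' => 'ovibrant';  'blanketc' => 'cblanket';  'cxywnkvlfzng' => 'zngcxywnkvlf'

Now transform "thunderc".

Looking at the pairs, the operation is to swap the front and back halves of the string, then move the first 3 characters to the end (rotate left by 3).
Applying both steps to "thunderc": "dercthun", then "cthunder".
(Check on "cxywnkvlfzng": → "vlfzngcxywnk" → "zngcxywnkvlf" ✓)

cthunder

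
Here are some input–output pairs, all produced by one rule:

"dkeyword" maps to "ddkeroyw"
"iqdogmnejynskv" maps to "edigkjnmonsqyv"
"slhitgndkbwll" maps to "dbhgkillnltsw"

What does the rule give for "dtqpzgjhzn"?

gdjhpntqzz

Looking at the pairs, the operation is to sort the characters into alphabetical order, then swap each adjacent pair of characters (1↔2, 3↔4, ...).
Starting from "dtqpzgjhzn": after the first operation, "dghjnpqtzz"; after the second, "gdjhpntqzz".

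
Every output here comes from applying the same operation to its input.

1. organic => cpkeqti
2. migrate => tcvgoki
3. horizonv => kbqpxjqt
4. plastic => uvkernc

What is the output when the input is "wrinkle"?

pmngytk

In each case the input is transformed by: move the first 3 characters to the end (rotate left by 3), then shift every letter 2 places forward in the alphabet (wrapping around).
On "wrinkle": the first step gives "nklewri", and the second then gives "pmngytk".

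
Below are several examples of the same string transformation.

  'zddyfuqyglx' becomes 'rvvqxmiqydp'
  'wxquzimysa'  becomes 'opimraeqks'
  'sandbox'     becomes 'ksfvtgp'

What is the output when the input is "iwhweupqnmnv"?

Rule — shift every letter 8 places backward in the alphabet (wrapping around).
For "iwhweupqnmnv" the result is "aozowmhifefn".

aozowmhifefn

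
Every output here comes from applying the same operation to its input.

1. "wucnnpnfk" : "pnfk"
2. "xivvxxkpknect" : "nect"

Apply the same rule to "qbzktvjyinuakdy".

akdy

The pattern: keep only the last 4 characters.
So "qbzktvjyinuakdy" becomes "akdy".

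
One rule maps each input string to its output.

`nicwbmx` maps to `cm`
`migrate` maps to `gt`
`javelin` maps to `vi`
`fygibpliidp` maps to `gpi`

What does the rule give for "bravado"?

ad

The pattern: keep one character in every 3, starting at position 3 (positions 3rd, 6th, 9th, ...).
Applying that to "bravado" gives "ad".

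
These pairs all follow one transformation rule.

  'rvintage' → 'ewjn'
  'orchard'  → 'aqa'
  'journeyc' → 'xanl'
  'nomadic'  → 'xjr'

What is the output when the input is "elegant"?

upw

The pattern: keep every other character starting from the second (positions 2nd, 4th, 6th, ...), then shift every letter 9 places forward in the alphabet (wrapping around).
Applying both steps to "elegant": "lgn", then "upw".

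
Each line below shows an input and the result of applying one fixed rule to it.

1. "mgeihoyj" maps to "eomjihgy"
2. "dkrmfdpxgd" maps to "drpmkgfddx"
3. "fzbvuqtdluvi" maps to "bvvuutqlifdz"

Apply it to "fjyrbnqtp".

The transformation: sort the characters into reverse alphabetical order, then swap the first and last characters.
"fjyrbnqtp" → "btrqpnjfy".

btrqpnjfy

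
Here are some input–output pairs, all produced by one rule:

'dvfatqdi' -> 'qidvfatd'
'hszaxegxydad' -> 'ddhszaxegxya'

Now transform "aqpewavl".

The transformation: move the last 2 characters to the front (rotate right by 2), then swap the first and last characters.
Starting from "aqpewavl": after the first operation, "vlaqpewa"; after the second, "alaqpewv".

alaqpewv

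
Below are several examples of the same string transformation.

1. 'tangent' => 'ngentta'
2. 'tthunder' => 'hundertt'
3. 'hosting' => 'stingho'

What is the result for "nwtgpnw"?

The rule is to move the first 2 characters to the end (rotate left by 2).
"nwtgpnw" → "tgpnwnw".

tgpnwnw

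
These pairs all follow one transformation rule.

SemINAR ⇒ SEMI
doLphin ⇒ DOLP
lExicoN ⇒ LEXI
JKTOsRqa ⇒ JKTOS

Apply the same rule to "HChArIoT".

HCHAR

Looking at the pairs, the operation is to delete the last 3 characters, then convert every letter to uppercase.
For "HChArIoT", step one produces "HChAr"; step two turns that into "HCHAR".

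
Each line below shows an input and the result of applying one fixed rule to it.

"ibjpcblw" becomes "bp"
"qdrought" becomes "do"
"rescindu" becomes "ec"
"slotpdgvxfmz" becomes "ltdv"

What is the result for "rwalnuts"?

What's happening: delete the last 3 characters, then keep every other character starting from the second (positions 2nd, 4th, 6th, ...).
"rwalnuts" → "wl".

wl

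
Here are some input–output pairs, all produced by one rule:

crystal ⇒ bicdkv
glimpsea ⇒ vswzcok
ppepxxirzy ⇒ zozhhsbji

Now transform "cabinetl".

klsxodv

In each case the input is transformed by: delete the first character, then shift every letter 10 places forward in the alphabet (wrapping around).
On "cabinetl": the first step gives "abinetl", and the second then gives "klsxodv".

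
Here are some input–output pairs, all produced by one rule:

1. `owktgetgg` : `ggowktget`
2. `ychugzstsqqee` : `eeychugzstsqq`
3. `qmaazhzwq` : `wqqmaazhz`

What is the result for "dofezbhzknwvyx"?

The rule is to move the last 2 characters to the front (rotate right by 2).
Doing the same to "dofezbhzknwvyx": "yxdofezbhzknwv".

yxdofezbhzknwv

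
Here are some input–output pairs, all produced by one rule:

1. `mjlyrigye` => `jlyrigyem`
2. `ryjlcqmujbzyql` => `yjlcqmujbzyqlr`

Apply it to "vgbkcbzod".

gbkcbzodv

Each output is the input with this applied: move the first character to the end.
On "vgbkcbzod" that produces "gbkcbzodv".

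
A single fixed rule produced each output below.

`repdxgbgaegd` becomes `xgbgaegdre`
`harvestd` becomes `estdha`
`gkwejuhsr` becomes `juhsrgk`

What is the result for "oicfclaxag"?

claxagoi

What's happening: move the first 2 characters to the end (rotate left by 2), then delete the first 2 characters.
Applying both steps to "oicfclaxag": "cfclaxagoi", then "claxagoi".
(Check on "gkwejuhsr": → "wejuhsrgk" → "juhsrgk" ✓)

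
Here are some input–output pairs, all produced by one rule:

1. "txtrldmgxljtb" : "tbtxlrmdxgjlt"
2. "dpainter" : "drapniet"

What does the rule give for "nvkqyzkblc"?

The transformation: move the last character to the front, then swap each adjacent pair of characters (1↔2, 3↔4, ...).
"nvkqyzkblc" → "cnvkqyzkbl" → "nckvyqkzlb".

nckvyqkzlb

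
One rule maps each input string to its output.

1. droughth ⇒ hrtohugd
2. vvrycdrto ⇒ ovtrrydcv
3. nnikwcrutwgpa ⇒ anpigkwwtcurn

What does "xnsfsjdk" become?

What's happening: take characters alternately from the front and the back (1st, last, 2nd, 2nd-last, ...), then move the first character to the end.
For "xnsfsjdk", step one produces "xkndsjfs"; step two turns that into "kndsjfsx".

kndsjfsx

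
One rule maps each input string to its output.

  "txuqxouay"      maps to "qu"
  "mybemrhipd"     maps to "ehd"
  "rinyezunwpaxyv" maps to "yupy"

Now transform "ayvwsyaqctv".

wat

The pattern: delete the first character, then keep one character in every 3, starting at position 3 (positions 3rd, 6th, 9th, ...).
Working it through for "ayvwsyaqctv": intermediate "yvwsyaqctv", final "wat".
(Check on "rinyezunwpaxyv": → "inyezunwpaxyv" → "yupy" ✓)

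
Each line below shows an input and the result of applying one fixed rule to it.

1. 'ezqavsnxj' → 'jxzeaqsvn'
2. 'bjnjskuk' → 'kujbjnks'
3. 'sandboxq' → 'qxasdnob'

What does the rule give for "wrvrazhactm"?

mtrwrvzaahc

What's happening: move the last 2 characters to the front (rotate right by 2), then swap each adjacent pair of characters (1↔2, 3↔4, ...).
"wrvrazhactm" → "mtrwrvzaahc".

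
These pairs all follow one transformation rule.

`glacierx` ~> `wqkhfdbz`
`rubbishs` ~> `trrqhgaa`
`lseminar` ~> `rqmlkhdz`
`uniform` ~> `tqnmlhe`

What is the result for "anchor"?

The pattern: sort the characters into reverse alphabetical order, then shift every letter 1 place backward in the alphabet (wrapping around).
Applying that to "anchor" gives "qnmgbz".

qnmgbz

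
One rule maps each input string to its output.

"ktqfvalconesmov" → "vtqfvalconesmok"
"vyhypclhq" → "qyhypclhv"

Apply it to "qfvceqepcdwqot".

tfvceqepcdwqoq

The transformation: swap the first and last characters.
Doing the same to "qfvceqepcdwqot": "tfvceqepcdwqoq".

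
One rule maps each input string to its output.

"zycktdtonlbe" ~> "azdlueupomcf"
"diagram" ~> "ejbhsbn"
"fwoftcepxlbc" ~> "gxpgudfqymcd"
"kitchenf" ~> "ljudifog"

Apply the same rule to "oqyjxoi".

Rule — shift every letter 1 place forward in the alphabet (wrapping around).
Doing the same to "oqyjxoi": "przkypj".

przkypj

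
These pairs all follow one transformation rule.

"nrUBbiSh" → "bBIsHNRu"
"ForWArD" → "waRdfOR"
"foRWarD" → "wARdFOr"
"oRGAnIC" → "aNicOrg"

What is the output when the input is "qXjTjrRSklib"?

Looking at the pairs, the operation is to move the first 3 characters to the end (rotate left by 3), then flip the case of every letter.
Applying both steps to "qXjTjrRSklib": "TjrRSklibqXj", then "tJRrsKLIBQxJ".

tJRrsKLIBQxJ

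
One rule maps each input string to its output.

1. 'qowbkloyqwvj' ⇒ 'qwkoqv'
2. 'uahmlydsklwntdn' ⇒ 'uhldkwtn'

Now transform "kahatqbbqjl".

The pattern: keep every other character starting from the first (positions 1st, 3rd, 5th, ...).
So "kahatqbbqjl" becomes "khtbql".

khtbql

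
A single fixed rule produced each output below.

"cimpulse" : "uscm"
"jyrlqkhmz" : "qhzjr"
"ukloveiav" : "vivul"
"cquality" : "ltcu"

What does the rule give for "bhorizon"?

The rule is to keep every other character starting from the first (positions 1st, 3rd, 5th, ...), then move the first 2 characters to the end (rotate left by 2).
For "bhorizon", step one produces "boio"; step two turns that into "iobo".
(Check on "cimpulse": → "cmus" → "uscm" ✓)

iobo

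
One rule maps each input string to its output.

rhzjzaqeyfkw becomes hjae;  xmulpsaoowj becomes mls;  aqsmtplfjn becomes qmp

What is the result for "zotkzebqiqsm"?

okeq

What's happening: keep every other character starting from the second (positions 2nd, 4th, 6th, ...), then delete the last 2 characters.
Doing the same to "zotkzebqiqsm": "okeq".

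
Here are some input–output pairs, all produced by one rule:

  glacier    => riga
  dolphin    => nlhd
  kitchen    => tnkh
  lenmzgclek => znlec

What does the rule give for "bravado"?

obaa

Looking at the pairs, the operation is to keep every other character starting from the first (positions 1st, 3rd, 5th, ...), then sort the characters into reverse alphabetical order.
Starting from "bravado": after the first operation, "baao"; after the second, "obaa".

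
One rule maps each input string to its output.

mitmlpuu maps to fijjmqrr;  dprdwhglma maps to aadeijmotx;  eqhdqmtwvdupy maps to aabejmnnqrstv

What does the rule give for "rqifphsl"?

What's happening: shift every letter 3 places backward in the alphabet (wrapping around), then sort the characters into alphabetical order.
Applying both steps to "rqifphsl": "onfcmepi", then "cefimnop".

cefimnop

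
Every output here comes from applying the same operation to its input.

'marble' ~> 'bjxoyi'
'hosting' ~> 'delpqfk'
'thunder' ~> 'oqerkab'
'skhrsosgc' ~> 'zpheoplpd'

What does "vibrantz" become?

The rule is to shift every letter 3 places backward in the alphabet (wrapping around), then move the last character to the front.
Applying both steps to "vibrantz": "sfyoxkqw", then "wsfyoxkq".

wsfyoxkq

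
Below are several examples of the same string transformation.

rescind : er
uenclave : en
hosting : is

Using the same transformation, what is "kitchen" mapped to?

hn

Rule — sort the characters into alphabetical order, then keep one character in every 3, starting at position 3 (positions 3rd, 6th, 9th, ...).
So "kitchen" becomes "hn".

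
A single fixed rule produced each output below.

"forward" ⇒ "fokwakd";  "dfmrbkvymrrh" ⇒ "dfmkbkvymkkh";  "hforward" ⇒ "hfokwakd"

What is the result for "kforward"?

The transformation: replace every "r" with "k".
So "kforward" becomes "kfokwakd".

kfokwakd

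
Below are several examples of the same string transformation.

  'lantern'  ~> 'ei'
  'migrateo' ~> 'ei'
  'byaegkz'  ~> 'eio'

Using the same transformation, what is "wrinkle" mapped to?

Rule — shift every letter 4 places forward in the alphabet (wrapping around), then keep only the vowels.
On "wrinkle": the first step gives "avmropi", and the second then gives "aoi".

aoi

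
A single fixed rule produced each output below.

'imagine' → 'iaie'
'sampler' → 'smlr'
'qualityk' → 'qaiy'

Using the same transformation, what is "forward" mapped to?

frad

In each case the input is transformed by: keep every other character starting from the first (positions 1st, 3rd, 5th, ...).
Doing the same to "forward": "frad".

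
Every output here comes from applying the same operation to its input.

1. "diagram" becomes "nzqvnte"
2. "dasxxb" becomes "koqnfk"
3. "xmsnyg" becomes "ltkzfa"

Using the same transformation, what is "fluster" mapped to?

resyhfg

The rule is to move the last 2 characters to the front (rotate right by 2), then shift every letter 13 places forward in the alphabet (wrapping around) — i.e. ROT13.
Applying both steps to "fluster": "erflust", then "resyhfg".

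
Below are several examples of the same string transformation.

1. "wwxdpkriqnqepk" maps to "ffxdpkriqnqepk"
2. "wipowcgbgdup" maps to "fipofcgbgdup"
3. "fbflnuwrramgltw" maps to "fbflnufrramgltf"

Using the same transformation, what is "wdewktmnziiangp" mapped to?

The rule is to replace every "w" with "f".
For "wdewktmnziiangp" the result is "fdefktmnziiangp".

fdefktmnziiangp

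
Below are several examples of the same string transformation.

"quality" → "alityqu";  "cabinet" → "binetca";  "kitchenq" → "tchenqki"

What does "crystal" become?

ystalcr

In each case the input is transformed by: move the first 2 characters to the end (rotate left by 2).
For "crystal" the result is "ystalcr".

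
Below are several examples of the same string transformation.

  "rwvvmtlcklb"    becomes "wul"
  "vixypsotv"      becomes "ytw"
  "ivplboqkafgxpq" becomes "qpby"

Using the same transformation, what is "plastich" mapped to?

bj

Rule — keep one character in every 3, starting at position 3 (positions 3rd, 6th, 9th, ...), then shift every letter 1 place forward in the alphabet (wrapping around).
For "plastich", step one produces "ai"; step two turns that into "bj".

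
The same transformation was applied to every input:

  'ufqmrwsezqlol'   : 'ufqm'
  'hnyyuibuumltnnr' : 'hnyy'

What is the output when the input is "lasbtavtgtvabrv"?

The pattern: keep only the first 4 characters.
Applying that to "lasbtavtgtvabrv" gives "lasb".

lasb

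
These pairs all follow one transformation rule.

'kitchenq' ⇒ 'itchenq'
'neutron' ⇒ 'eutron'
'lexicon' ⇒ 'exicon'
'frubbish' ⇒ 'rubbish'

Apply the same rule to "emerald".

Each output is the input with this applied: delete the first character.
So "emerald" becomes "merald".

merald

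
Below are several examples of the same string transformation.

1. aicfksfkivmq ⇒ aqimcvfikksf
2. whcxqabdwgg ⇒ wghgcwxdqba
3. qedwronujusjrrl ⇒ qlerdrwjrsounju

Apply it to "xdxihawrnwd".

The pattern: take characters alternately from the front and the back (1st, last, 2nd, 2nd-last, ...).
So "xdxihawrnwd" becomes "xddwxnirhwa".

xddwxnirhwa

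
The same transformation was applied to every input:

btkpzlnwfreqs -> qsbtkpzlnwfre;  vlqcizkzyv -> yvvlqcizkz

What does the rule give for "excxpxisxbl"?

Looking at the pairs, the operation is to move the last 2 characters to the front (rotate right by 2).
"excxpxisxbl" → "blexcxpxisx".

blexcxpxisx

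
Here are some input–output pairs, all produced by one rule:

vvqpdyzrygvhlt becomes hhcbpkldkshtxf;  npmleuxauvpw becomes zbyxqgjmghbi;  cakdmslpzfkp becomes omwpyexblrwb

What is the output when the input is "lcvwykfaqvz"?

The rule is to shift every letter 12 places forward in the alphabet (wrapping around).
Applying that to "lcvwykfaqvz" gives "xohikwrmchl".

xohikwrmchl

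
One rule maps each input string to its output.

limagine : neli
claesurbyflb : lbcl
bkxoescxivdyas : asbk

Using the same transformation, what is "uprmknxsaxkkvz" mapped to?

vzup

The pattern: move the first 2 characters to the end (rotate left by 2), then keep only the last 4 characters.
Applying both steps to "uprmknxsaxkkvz": "rmknxsaxkkvzup", then "vzup".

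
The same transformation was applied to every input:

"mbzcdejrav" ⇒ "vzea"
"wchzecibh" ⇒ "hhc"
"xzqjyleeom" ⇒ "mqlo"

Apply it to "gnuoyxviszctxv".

vuxst

What's happening: move the last character to the front, then keep one character in every 3, starting at position 1 (positions 1st, 4th, 7th, ...).
Applying both steps to "gnuoyxviszctxv": "vgnuoyxviszctx", then "vuxst".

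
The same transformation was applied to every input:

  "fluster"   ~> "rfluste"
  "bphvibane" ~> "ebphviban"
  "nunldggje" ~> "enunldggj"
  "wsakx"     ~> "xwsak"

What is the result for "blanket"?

tblanke

In each case the input is transformed by: move the last character to the front.
On "blanket" that produces "tblanke".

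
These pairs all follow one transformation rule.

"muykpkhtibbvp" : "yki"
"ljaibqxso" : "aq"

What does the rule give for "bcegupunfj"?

The transformation: keep one character in every 3, starting at position 3 (positions 3rd, 6th, 9th, ...), then delete the last character.
For "bcegupunfj", step one produces "epf"; step two turns that into "ep".

ep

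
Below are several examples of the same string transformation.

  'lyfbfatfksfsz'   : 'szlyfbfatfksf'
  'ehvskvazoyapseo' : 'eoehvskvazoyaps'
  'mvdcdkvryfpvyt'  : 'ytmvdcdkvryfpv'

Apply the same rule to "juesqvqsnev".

evjuesqvqsn

The rule is to move the last 2 characters to the front (rotate right by 2).
"juesqvqsnev" → "evjuesqvqsn".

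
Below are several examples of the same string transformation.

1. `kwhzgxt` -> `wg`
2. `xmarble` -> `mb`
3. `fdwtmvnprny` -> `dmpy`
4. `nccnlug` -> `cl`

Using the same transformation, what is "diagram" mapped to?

Each output is the input with this applied: keep one character in every 3, starting at position 2 (positions 2nd, 5th, 8th, ...).
"diagram" → "ir".

ir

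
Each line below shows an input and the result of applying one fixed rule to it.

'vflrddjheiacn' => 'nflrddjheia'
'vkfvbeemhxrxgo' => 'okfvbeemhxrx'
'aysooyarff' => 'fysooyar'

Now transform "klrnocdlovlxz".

The pattern: swap the first and last characters, then delete the last 2 characters.
Applying both steps to "klrnocdlovlxz": "zlrnocdlovlxk", then "zlrnocdlovl".

zlrnocdlovl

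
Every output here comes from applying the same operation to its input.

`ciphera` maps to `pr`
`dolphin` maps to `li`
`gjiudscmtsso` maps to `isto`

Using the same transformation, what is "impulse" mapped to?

ps

Rule — keep one character in every 3, starting at position 3 (positions 3rd, 6th, 9th, ...).
"impulse" → "ps".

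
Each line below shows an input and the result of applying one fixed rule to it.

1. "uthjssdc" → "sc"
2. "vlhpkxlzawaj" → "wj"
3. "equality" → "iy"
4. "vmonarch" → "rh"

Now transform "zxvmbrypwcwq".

cq

What's happening: keep every other character starting from the second (positions 2nd, 4th, 6th, ...), then keep only the last 2 characters.
Working it through for "zxvmbrypwcwq": intermediate "xmrpcq", final "cq".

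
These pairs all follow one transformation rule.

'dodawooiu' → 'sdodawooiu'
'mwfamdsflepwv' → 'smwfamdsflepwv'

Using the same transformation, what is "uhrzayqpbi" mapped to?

suhrzayqpbi

In each case the input is transformed by: prepend "s".
Doing the same to "uhrzayqpbi": "suhrzayqpbi".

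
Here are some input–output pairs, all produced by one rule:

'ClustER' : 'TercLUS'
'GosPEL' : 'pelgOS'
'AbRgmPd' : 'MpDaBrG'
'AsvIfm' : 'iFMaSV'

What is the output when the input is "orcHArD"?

aRdORCh

The transformation: move the last 3 characters to the front (rotate right by 3), then flip the case of every letter.
Working it through for "orcHArD": intermediate "ArDorcH", final "aRdORCh".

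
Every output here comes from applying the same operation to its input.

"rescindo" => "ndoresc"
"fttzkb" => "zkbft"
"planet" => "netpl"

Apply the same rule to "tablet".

The rule is to move the last 3 characters to the front (rotate right by 3), then delete the last character.
On "tablet": the first step gives "lettab", and the second then gives "letta".

letta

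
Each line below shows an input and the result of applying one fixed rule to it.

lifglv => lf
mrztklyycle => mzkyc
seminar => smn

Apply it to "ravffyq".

In each case the input is transformed by: keep every other character starting from the first (positions 1st, 3rd, 5th, ...), then delete the last character.
Applying both steps to "ravffyq": "rvfq", then "rvf".

rvf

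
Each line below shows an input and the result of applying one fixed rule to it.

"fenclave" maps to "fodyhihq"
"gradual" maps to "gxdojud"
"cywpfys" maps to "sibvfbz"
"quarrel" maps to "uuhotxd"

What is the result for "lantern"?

The pattern: move the first 3 characters to the end (rotate left by 3), then shift every letter 3 places forward in the alphabet (wrapping around).
Applying both steps to "lantern": "ternlan", then "whuqodq".

whuqodq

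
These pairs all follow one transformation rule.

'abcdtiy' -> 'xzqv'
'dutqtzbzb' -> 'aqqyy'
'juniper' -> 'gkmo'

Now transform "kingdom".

hkaj

The rule is to shift every letter 3 places backward in the alphabet (wrapping around), then keep every other character starting from the first (positions 1st, 3rd, 5th, ...).
Applying both steps to "kingdom": "hfkdalj", then "hkaj".
(Check on "juniper": → "grkfmbo" → "gkmo" ✓)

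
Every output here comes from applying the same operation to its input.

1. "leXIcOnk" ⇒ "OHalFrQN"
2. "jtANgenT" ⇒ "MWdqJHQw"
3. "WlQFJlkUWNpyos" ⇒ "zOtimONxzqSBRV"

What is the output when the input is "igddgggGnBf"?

LJGGJJJjQeI

Looking at the pairs, the operation is to flip the case of every letter, then shift every letter 3 places forward in the alphabet (wrapping around).
Applying both steps to "igddgggGnBf": "IGDDGGGgNbF", then "LJGGJJJjQeI".
(Check on "WlQFJlkUWNpyos": → "wLqfjLKuwnPYOS" → "zOtimONxzqSBRV" ✓)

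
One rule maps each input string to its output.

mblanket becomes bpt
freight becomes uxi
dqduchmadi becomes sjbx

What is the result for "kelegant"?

The pattern: shift every letter 11 places backward in the alphabet (wrapping around), then keep one character in every 3, starting at position 1 (positions 1st, 4th, 7th, ...).
On "kelegant": the first step gives "ztatvpci", and the second then gives "ztc".

ztc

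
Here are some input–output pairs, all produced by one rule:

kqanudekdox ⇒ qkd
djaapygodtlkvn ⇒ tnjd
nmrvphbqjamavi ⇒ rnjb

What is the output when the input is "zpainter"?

ri

The pattern: sort the characters into reverse alphabetical order, then keep one character in every 3, starting at position 3 (positions 3rd, 6th, 9th, ...).
"zpainter" → "ztrpniea" → "ri".
(Check on "nmrvphbqjamavi": → "vvrqpnmmjihbaa" → "rnjb" ✓)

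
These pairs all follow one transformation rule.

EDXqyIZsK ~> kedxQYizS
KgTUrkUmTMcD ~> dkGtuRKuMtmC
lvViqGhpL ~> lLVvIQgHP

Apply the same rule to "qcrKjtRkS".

Rule — flip the case of every letter, then move the last character to the front.
So "qcrKjtRkS" becomes "sQCRkJTrK".

sQCRkJTrK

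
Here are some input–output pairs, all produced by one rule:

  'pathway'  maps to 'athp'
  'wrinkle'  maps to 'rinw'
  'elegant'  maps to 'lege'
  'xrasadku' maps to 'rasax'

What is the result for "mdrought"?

The pattern: delete the last 3 characters, then move the first character to the end.
"mdrought" → "mdrou" → "droum".

droum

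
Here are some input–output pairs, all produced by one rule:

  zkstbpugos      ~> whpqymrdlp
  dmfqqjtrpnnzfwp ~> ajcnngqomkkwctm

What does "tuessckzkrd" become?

qrbppzhwhoa

Each output is the input with this applied: shift every letter 3 places backward in the alphabet (wrapping around).
"tuessckzkrd" → "qrbppzhwhoa".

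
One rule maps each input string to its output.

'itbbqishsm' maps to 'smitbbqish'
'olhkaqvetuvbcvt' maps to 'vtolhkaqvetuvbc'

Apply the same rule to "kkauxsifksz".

szkkauxsifk

Rule — move the last 2 characters to the front (rotate right by 2).
Doing the same to "kkauxsifksz": "szkkauxsifk".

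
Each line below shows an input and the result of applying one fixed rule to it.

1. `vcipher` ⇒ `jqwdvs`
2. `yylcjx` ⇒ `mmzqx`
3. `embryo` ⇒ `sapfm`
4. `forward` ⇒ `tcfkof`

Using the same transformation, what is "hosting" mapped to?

vcghwb

The rule is to delete the last character, then shift every letter 12 places backward in the alphabet (wrapping around).
So "hosting" becomes "vcghwb".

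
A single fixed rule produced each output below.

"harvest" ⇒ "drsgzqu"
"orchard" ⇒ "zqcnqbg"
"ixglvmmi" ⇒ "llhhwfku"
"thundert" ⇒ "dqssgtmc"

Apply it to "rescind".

hmcqdrb

Each output is the input with this applied: move the last 3 characters to the front (rotate right by 3), then shift every letter 1 place backward in the alphabet (wrapping around).
Applying both steps to "rescind": "indresc", then "hmcqdrb".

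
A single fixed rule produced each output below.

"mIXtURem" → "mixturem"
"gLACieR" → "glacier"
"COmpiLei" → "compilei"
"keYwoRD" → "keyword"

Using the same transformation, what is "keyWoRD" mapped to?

What's happening: convert every letter to lowercase.
For "keyWoRD" the result is "keyword".

keyword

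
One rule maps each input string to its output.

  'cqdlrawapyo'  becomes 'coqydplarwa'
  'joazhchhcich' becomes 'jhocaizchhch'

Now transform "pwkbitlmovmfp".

What's happening: take characters alternately from the front and the back (1st, last, 2nd, 2nd-last, ...).
On "pwkbitlmovmfp" that produces "ppwfkmbviotml".

ppwfkmbviotml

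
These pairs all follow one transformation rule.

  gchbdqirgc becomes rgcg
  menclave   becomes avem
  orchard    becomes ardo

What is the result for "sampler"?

Looking at the pairs, the operation is to move the first character to the end, then keep only the last 4 characters.
For "sampler" the result is "lers".
(Check on "orchard": → "rchardo" → "ardo" ✓)

lers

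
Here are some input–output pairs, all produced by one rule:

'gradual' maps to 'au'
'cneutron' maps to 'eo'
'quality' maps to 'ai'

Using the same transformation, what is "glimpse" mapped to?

Looking at the pairs, the operation is to keep every other character starting from the first (positions 1st, 3rd, 5th, ...), then keep only the vowels.
Working it through for "glimpse": intermediate "gipe", final "ie".

ie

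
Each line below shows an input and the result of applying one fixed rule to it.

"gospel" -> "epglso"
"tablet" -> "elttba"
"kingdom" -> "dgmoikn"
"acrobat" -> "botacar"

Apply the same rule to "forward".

awdrofr

Each output is the input with this applied: move the first 3 characters to the end (rotate left by 3), then swap each adjacent pair of characters (1↔2, 3↔4, ...).
Starting from "forward": after the first operation, "wardfor"; after the second, "awdrofr".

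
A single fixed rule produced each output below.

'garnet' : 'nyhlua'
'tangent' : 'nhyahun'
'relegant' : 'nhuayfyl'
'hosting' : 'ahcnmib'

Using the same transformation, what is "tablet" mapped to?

nyfvun

The rule is to shift every letter 6 places backward in the alphabet (wrapping around), then reverse the string.
Starting from "tablet": after the first operation, "nuvfyn"; after the second, "nyfvun".
(Check on "relegant": → "lyfyauhn" → "nhuayfyl" ✓)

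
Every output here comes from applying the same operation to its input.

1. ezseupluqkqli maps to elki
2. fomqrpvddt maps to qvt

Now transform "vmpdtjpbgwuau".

The transformation: delete the first 3 characters, then keep one character in every 3, starting at position 1 (positions 1st, 4th, 7th, ...).
Working it through for "vmpdtjpbgwuau": intermediate "dtjpbgwuau", final "dpwu".

dpwu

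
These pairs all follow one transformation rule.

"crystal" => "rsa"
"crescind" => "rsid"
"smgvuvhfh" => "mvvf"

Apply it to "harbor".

In each case the input is transformed by: keep every other character starting from the second (positions 2nd, 4th, 6th, ...).
Applying that to "harbor" gives "abr".

abr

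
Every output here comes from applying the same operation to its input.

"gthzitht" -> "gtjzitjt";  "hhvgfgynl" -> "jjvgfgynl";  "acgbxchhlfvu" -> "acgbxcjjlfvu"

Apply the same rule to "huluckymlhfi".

juluckymljfi

The transformation: replace every "h" with "j".
On "huluckymlhfi" that produces "juluckymljfi".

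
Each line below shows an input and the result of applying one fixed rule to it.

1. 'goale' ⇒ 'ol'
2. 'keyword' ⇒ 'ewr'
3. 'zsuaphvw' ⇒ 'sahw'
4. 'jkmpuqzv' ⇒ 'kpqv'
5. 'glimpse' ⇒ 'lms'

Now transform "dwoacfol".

wafl

In each case the input is transformed by: keep every other character starting from the second (positions 2nd, 4th, 6th, ...).
Doing the same to "dwoacfol": "wafl".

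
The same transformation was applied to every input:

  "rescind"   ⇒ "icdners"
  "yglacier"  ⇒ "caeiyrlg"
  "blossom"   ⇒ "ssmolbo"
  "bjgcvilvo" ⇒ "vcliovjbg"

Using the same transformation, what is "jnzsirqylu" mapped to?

isqrlyjuzn

What's happening: move the first 3 characters to the end (rotate left by 3), then swap each adjacent pair of characters (1↔2, 3↔4, ...).
On "jnzsirqylu" that produces "isqrlyjuzn".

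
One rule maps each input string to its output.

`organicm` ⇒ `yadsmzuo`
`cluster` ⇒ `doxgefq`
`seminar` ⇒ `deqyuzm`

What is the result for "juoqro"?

Looking at the pairs, the operation is to shift every letter 12 places forward in the alphabet (wrapping around), then move the last character to the front.
On "juoqro" that produces "avgacd".
(Check on "organicm": → "adsmzuoy" → "yadsmzuo" ✓)

avgacd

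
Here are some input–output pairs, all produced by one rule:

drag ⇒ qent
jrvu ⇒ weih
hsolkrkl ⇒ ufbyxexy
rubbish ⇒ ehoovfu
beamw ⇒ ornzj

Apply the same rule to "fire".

sver

Looking at the pairs, the operation is to shift every letter 13 places forward in the alphabet (wrapping around) — i.e. ROT13.
For "fire" the result is "sver".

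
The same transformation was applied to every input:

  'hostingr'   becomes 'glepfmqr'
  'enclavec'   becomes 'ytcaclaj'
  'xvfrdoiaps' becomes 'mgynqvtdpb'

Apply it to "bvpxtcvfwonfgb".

dumldezztnvrat

Looking at the pairs, the operation is to swap the front and back halves of the string, then shift every letter 2 places backward in the alphabet (wrapping around).
On "bvpxtcvfwonfgb" that produces "dumldezztnvrat".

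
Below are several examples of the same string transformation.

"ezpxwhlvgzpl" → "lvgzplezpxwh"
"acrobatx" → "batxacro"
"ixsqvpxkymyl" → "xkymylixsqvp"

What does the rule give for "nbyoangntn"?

Rule — swap the front and back halves of the string.
"nbyoangntn" → "ngntnnbyoa".

ngntnnbyoa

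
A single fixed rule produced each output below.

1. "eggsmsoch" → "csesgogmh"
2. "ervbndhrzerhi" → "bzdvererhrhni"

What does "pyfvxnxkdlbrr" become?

bydxfxkvlrnrp

The rule is to sort the characters into alphabetical order, then take characters alternately from the front and the back (1st, last, 2nd, 2nd-last, ...).
Applying both steps to "pyfvxnxkdlbrr": "bdfklnprrvxxy", then "bydxfxkvlrnrp".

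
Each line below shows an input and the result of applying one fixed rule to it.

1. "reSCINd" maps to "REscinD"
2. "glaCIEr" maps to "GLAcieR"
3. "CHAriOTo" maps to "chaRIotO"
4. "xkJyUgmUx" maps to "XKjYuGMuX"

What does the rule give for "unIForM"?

What's happening: flip the case of every letter.
On "unIForM" that produces "UNifORm".

UNifORm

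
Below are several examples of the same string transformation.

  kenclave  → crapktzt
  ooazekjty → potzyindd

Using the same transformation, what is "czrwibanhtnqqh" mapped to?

glxqpcwicffwro

Rule — shift every letter 11 places backward in the alphabet (wrapping around), then move the first 2 characters to the end (rotate left by 2).
On "czrwibanhtnqqh": the first step gives "roglxqpcwicffw", and the second then gives "glxqpcwicffwro".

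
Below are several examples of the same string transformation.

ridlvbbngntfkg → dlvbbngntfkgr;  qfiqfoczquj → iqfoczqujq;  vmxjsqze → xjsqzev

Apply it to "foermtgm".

The pattern: move the first 2 characters to the end (rotate left by 2), then delete the last character.
"foermtgm" → "ermtgmfo" → "ermtgmf".

ermtgmf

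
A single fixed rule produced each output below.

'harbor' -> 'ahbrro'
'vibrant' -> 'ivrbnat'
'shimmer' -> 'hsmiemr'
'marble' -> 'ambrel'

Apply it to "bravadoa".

The pattern: swap each adjacent pair of characters (1↔2, 3↔4, ...).
On "bravadoa" that produces "rbvadaao".

rbvadaao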